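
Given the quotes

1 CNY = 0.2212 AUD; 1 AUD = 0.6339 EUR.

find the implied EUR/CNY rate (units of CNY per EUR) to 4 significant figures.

1 EUR ÷ 0.6339 = 1.57754 AUD
1.57754 AUD ÷ 0.2212 = 7.13172 CNY

EUR/CNY = 7.132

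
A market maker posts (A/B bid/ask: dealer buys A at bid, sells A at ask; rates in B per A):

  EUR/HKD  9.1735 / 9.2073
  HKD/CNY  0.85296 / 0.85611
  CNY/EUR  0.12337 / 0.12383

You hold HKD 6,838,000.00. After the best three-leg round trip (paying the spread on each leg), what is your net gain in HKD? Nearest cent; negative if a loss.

Best loop HKD → EUR → CNY → HKD:
HKD 6,838,000.00 ÷ 9.2073 (buy EUR at ask) = EUR 742,671.58
EUR 742,671.58 ÷ 0.12383 (buy CNY at ask) = CNY 5,997,509.29
CNY 5,997,509.29 ÷ 0.85611 (buy HKD at ask) = HKD 7,005,535.85

Net profit: HKD 167,535.85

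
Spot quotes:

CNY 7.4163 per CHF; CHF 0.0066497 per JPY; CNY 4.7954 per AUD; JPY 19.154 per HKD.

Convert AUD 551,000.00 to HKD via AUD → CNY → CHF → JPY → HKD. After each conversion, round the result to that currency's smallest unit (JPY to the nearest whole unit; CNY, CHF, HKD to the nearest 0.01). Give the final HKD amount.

HKD 2,797,226.38

AUD 551,000.00 × 4.7954 = CNY 2,642,265.40
CNY 2,642,265.40 ÷ 7.4163 = CHF 356,278.12
CHF 356,278.12 ÷ 0.0066497 = JPY 53,578,074
JPY 53,578,074 ÷ 19.154 = HKD 2,797,226.38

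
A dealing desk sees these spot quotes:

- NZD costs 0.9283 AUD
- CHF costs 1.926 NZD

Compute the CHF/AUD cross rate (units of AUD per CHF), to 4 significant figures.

CHF/AUD = 1.788

1 CHF × 1.926 = 1.926 NZD
1.926 NZD × 0.9283 = 1.78791 AUD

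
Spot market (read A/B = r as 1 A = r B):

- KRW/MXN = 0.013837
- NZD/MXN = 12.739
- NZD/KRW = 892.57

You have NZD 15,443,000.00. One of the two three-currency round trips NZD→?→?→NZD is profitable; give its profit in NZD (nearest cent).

Profitable loop is NZD → MXN → KRW → NZD:
NZD 15,443,000.00 × 12.739 = MXN 196,728,377.00
MXN 196,728,377.00 ÷ 0.013837 = KRW 14,217,559,948
KRW 14,217,559,948 ÷ 892.57 = NZD 15,928,789.84
Profit = NZD 15,928,789.84 − NZD 15,443,000.00

Profit: NZD 485,789.84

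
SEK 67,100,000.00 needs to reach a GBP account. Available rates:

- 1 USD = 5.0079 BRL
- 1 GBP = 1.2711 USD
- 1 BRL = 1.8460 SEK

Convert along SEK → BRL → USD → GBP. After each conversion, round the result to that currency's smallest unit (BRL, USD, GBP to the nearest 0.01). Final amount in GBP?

SEK 67,100,000.00 ÷ 1.8460 = BRL 36,348,862.41
BRL 36,348,862.41 ÷ 5.0079 = USD 7,258,304.36
USD 7,258,304.36 ÷ 1.2711 = GBP 5,710,254.39

GBP 5,710,254.39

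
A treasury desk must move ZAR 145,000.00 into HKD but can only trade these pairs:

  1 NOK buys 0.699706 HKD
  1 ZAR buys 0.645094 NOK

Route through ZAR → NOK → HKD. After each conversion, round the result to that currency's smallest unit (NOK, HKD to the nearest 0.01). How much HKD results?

HKD 65,449.54

ZAR 145,000.00 × 0.645094 = NOK 93,538.63
NOK 93,538.63 × 0.699706 = HKD 65,449.54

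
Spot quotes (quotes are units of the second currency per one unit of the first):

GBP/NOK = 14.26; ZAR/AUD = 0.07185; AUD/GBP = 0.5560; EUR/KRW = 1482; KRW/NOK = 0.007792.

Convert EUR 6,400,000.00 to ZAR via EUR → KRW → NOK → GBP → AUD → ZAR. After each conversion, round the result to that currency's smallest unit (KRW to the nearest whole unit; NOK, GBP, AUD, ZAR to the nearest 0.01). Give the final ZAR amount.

ZAR 129,734,664.02

EUR 6,400,000.00 × 1482 = KRW 9,484,800,000
KRW 9,484,800,000 × 0.007792 = NOK 73,905,561.60
NOK 73,905,561.60 ÷ 14.26 = GBP 5,182,718.20
GBP 5,182,718.20 ÷ 0.5560 = AUD 9,321,435.61
AUD 9,321,435.61 ÷ 0.07185 = ZAR 129,734,664.02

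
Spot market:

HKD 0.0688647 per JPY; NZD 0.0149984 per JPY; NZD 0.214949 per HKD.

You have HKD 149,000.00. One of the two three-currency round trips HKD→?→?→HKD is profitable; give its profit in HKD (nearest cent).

Profit: HKD 1,972.94

Profitable loop is HKD → JPY → NZD → HKD:
HKD 149,000.00 ÷ 0.0688647 = JPY 2,163,663
JPY 2,163,663 × 0.0149984 = NZD 32,451.48
NZD 32,451.48 ÷ 0.214949 = HKD 150,972.94
Profit = HKD 150,972.94 − HKD 149,000.00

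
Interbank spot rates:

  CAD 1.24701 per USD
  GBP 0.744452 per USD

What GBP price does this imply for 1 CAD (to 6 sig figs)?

CAD/GBP = 0.596990

1 CAD ÷ 1.24701 = 0.801918 USD
0.801918 USD × 0.744452 = 0.59699 GBP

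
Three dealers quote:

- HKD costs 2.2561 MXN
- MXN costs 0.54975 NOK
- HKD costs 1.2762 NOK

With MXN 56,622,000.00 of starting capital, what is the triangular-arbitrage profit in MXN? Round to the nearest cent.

Profit: MXN 1,639,325.65

Profitable loop is MXN → HKD → NOK → MXN:
MXN 56,622,000.00 ÷ 2.2561 = HKD 25,097,291.79
HKD 25,097,291.79 × 1.2762 = NOK 32,029,163.78
NOK 32,029,163.78 ÷ 0.54975 = MXN 58,261,325.65
Profit = MXN 58,261,325.65 − MXN 56,622,000.00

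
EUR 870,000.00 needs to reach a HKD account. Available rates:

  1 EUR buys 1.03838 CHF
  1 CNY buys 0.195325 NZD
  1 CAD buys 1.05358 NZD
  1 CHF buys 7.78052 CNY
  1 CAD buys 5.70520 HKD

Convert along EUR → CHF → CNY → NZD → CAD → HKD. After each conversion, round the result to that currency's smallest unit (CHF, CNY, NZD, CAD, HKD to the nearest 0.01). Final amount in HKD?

HKD 7,434,390.67

EUR 870,000.00 × 1.03838 = CHF 903,390.60
CHF 903,390.60 × 7.78052 = CNY 7,028,848.63
CNY 7,028,848.63 × 0.195325 = NZD 1,372,909.86
NZD 1,372,909.86 ÷ 1.05358 = CAD 1,303,090.28
CAD 1,303,090.28 × 5.70520 = HKD 7,434,390.67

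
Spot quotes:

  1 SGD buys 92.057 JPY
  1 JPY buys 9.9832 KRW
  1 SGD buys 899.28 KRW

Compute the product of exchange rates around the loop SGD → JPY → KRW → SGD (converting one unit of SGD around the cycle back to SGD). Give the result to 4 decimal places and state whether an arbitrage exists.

Around SGD → JPY → KRW → SGD: 1 × 92.057 × 9.9832 ÷ 899.28 = 1.021955
Product > 1; profitable direction is SGD → JPY → KRW → SGD.

1.0220 (arbitrage exists)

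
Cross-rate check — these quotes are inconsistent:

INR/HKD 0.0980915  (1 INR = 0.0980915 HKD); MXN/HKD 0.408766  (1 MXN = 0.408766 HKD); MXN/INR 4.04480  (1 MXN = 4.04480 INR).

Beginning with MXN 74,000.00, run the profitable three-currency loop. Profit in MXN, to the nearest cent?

Profitable loop is MXN → HKD → INR → MXN:
MXN 74,000.00 × 0.408766 = HKD 30,248.68
HKD 30,248.68 ÷ 0.0980915 = INR 308,372.12
INR 308,372.12 ÷ 4.04480 = MXN 76,239.15
Profit = MXN 76,239.15 − MXN 74,000.00

Profit: MXN 2,239.15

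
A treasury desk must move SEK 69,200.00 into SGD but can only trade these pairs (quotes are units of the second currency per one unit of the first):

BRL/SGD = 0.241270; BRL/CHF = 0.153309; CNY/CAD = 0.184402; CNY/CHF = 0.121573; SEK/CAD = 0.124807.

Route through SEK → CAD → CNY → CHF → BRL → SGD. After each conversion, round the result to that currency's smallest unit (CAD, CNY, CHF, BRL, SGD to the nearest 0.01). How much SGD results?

SGD 8,960.90

SEK 69,200.00 × 0.124807 = CAD 8,636.64
CAD 8,636.64 ÷ 0.184402 = CNY 46,835.93
CNY 46,835.93 × 0.121573 = CHF 5,693.98
CHF 5,693.98 ÷ 0.153309 = BRL 37,140.55
BRL 37,140.55 × 0.241270 = SGD 8,960.90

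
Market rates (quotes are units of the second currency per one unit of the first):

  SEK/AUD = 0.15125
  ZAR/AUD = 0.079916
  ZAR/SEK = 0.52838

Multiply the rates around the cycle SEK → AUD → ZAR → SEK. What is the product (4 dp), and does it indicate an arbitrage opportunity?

1.0000 (no arbitrage)

Around SEK → AUD → ZAR → SEK: 1 × 0.15125 ÷ 0.079916 × 0.52838 = 1.000018
Product ≈ 1 (deviation 0.002%, within rounding noise).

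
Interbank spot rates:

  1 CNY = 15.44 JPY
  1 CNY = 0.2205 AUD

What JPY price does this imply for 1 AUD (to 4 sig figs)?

AUD/JPY = 70.02

1 AUD ÷ 0.2205 = 4.53515 CNY
4.53515 CNY × 15.44 = 70.0227 JPY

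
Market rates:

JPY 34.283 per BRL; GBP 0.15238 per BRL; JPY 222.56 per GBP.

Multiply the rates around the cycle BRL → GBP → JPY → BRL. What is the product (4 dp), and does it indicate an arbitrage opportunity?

0.9892 (arbitrage exists)

Around BRL → GBP → JPY → BRL: 1 × 0.15238 × 222.56 ÷ 34.283 = 0.989228
Product < 1; profitable direction is BRL → JPY → GBP → BRL.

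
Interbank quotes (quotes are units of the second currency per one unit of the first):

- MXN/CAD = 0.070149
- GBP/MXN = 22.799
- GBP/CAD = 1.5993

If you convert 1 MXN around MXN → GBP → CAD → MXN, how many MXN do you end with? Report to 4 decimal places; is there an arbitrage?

1.0000 (no arbitrage)

Around MXN → GBP → CAD → MXN: 1 ÷ 22.799 × 1.5993 ÷ 0.070149 = 0.999983
Product ≈ 1 (deviation 0.002%, within rounding noise).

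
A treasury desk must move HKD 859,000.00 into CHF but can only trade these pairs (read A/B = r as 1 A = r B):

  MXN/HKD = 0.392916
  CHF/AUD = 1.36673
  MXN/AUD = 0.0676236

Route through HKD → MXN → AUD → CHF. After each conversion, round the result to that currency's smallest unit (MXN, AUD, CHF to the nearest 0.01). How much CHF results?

HKD 859,000.00 ÷ 0.392916 = MXN 2,186,217.92
MXN 2,186,217.92 × 0.0676236 = AUD 147,839.93
AUD 147,839.93 ÷ 1.36673 = CHF 108,170.55

CHF 108,170.55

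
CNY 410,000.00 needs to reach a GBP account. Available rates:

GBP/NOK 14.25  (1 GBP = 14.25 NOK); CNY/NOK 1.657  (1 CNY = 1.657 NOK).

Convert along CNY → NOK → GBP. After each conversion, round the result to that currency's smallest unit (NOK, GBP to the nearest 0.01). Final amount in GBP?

GBP 47,675.09

CNY 410,000.00 × 1.657 = NOK 679,370.00
NOK 679,370.00 ÷ 14.25 = GBP 47,675.09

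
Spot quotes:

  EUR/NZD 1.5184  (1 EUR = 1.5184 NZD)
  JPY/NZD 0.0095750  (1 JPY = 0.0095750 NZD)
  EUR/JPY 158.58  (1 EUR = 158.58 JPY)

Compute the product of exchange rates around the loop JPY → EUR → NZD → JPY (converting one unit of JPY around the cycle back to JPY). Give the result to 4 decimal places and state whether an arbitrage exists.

1.0000 (no arbitrage)

Around JPY → EUR → NZD → JPY: 1 ÷ 158.58 × 1.5184 ÷ 0.0095750 = 0.999998
Product ≈ 1 (deviation 0.000%, within rounding noise).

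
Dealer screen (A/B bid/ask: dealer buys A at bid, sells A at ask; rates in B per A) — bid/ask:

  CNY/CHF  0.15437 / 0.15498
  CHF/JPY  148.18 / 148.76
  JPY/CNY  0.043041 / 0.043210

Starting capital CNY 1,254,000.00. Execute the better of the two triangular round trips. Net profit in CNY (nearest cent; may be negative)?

Best loop CNY → JPY → CHF → CNY:
CNY 1,254,000.00 ÷ 0.043210 (buy JPY at ask) = JPY 29,021,060
JPY 29,021,060 ÷ 148.76 (buy CHF at ask) = CHF 195,086.45
CHF 195,086.45 ÷ 0.15498 (buy CNY at ask) = CNY 1,258,784.67

Net profit: CNY 4,784.67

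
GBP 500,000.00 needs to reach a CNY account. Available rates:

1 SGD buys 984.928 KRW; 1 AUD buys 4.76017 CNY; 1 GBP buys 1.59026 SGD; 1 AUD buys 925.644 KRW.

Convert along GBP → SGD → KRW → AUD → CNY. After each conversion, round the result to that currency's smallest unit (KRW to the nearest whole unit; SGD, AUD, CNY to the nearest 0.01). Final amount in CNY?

CNY 4,027,365.96

GBP 500,000.00 × 1.59026 = SGD 795,130.00
SGD 795,130.00 × 984.928 = KRW 783,145,801
KRW 783,145,801 ÷ 925.644 = AUD 846,055.07
AUD 846,055.07 × 4.76017 = CNY 4,027,365.96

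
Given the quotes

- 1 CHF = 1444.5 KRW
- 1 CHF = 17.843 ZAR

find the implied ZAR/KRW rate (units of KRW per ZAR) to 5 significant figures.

1 ZAR ÷ 17.843 = 0.0560444 CHF
0.0560444 CHF × 1444.5 = 80.9561 KRW

ZAR/KRW = 80.956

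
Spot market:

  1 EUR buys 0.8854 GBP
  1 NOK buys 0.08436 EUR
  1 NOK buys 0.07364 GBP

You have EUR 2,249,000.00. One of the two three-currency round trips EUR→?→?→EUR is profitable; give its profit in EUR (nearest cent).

Profitable loop is EUR → GBP → NOK → EUR:
EUR 2,249,000.00 × 0.8854 = GBP 1,991,264.60
GBP 1,991,264.60 ÷ 0.07364 = NOK 27,040,529.60
NOK 27,040,529.60 × 0.08436 = EUR 2,281,139.08
Profit = EUR 2,281,139.08 − EUR 2,249,000.00

Profit: EUR 32,139.08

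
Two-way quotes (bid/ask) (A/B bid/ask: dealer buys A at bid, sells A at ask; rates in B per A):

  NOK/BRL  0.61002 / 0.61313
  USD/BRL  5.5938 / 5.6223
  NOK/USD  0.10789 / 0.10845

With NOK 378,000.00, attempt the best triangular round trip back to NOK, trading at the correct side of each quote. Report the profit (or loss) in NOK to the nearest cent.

Net profit: NOK 174.55

Best loop NOK → BRL → USD → NOK:
NOK 378,000.00 × 0.61002 (sell NOK at bid) = BRL 230,587.56
BRL 230,587.56 ÷ 5.6223 (buy USD at ask) = USD 41,013.03
USD 41,013.03 ÷ 0.10845 (buy NOK at ask) = NOK 378,174.55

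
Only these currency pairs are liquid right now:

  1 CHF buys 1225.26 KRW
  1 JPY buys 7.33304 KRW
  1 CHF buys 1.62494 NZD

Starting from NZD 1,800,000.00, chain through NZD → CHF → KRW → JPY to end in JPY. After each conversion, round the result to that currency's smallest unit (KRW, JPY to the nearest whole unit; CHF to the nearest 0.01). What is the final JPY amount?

NZD 1,800,000.00 ÷ 1.62494 = CHF 1,107,733.21
CHF 1,107,733.21 × 1225.26 = KRW 1,357,261,193
KRW 1,357,261,193 ÷ 7.33304 = JPY 185,088,475

JPY 185,088,475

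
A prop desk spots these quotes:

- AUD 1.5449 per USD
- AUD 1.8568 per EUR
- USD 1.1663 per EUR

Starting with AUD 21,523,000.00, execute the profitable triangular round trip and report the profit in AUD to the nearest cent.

Profitable loop is AUD → USD → EUR → AUD:
AUD 21,523,000.00 ÷ 1.5449 = USD 13,931,646.06
USD 13,931,646.06 ÷ 1.1663 = EUR 11,945,165.10
EUR 11,945,165.10 × 1.8568 = AUD 22,179,782.57
Profit = AUD 22,179,782.57 − AUD 21,523,000.00

Profit: AUD 656,782.57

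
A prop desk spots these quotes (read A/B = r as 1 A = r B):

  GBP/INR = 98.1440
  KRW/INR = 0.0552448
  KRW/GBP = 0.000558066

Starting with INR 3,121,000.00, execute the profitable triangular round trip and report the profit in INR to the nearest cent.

Profitable loop is INR → GBP → KRW → INR:
INR 3,121,000.00 ÷ 98.1440 = GBP 31,800.21
GBP 31,800.21 ÷ 0.000558066 = KRW 56,982,887
KRW 56,982,887 × 0.0552448 = INR 3,148,008.21
Profit = INR 3,148,008.21 − INR 3,121,000.00

Profit: INR 27,008.21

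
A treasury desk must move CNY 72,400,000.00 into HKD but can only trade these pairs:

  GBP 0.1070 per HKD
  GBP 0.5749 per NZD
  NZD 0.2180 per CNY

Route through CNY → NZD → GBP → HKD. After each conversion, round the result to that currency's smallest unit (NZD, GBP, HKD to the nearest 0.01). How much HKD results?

CNY 72,400,000.00 × 0.2180 = NZD 15,783,200.00
NZD 15,783,200.00 × 0.5749 = GBP 9,073,761.68
GBP 9,073,761.68 ÷ 0.1070 = HKD 84,801,511.03

HKD 84,801,511.03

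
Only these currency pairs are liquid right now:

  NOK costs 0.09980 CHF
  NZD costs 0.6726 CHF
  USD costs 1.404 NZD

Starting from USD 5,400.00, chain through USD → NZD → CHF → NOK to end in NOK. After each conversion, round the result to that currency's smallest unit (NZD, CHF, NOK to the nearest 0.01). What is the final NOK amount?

USD 5,400.00 × 1.404 = NZD 7,581.60
NZD 7,581.60 × 0.6726 = CHF 5,099.38
CHF 5,099.38 ÷ 0.09980 = NOK 51,095.99

NOK 51,095.99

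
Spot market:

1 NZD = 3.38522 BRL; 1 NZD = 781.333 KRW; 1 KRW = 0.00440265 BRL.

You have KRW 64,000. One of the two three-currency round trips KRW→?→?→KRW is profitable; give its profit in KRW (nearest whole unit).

Profit: KRW 1,034

Profitable loop is KRW → BRL → NZD → KRW:
KRW 64,000 × 0.00440265 = BRL 281.77
BRL 281.77 ÷ 3.38522 = NZD 83.24
NZD 83.24 × 781.333 = KRW 65,034
Profit = KRW 65,034 − KRW 64,000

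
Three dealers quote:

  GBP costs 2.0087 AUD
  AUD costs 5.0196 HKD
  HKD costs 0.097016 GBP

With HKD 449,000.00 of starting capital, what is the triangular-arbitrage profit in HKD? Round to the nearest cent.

Profit: HKD 10,006.45

Profitable loop is HKD → AUD → GBP → HKD:
HKD 449,000.00 ÷ 5.0196 = AUD 89,449.36
AUD 89,449.36 ÷ 2.0087 = GBP 44,530.97
GBP 44,530.97 ÷ 0.097016 = HKD 459,006.45
Profit = HKD 459,006.45 − HKD 449,000.00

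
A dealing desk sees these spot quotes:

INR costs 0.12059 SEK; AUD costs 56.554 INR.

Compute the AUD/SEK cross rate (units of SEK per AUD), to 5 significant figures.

1 AUD × 56.554 = 56.554 INR
56.554 INR × 0.12059 = 6.81985 SEK

AUD/SEK = 6.8198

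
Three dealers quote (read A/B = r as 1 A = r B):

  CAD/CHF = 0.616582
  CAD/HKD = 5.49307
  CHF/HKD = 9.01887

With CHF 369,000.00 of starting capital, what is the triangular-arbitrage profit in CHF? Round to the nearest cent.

Profitable loop is CHF → HKD → CAD → CHF:
CHF 369,000.00 × 9.01887 = HKD 3,327,963.03
HKD 3,327,963.03 ÷ 5.49307 = CAD 605,847.56
CAD 605,847.56 × 0.616582 = CHF 373,554.70
Profit = CHF 373,554.70 − CHF 369,000.00

Profit: CHF 4,554.70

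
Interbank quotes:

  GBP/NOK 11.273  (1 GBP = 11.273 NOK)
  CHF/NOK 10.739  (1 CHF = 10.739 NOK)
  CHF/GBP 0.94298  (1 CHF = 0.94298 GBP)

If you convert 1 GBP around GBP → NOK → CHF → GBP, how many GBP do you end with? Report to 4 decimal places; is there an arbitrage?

0.9899 (arbitrage exists)

Around GBP → NOK → CHF → GBP: 1 × 11.273 ÷ 10.739 × 0.94298 = 0.989870
Product < 1; profitable direction is GBP → CHF → NOK → GBP.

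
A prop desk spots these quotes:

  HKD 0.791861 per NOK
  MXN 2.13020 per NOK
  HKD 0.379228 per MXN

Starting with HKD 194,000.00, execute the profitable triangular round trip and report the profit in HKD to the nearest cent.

Profitable loop is HKD → NOK → MXN → HKD:
HKD 194,000.00 ÷ 0.791861 = NOK 244,992.49
NOK 244,992.49 × 2.13020 = MXN 521,883.01
MXN 521,883.01 × 0.379228 = HKD 197,912.65
Profit = HKD 197,912.65 − HKD 194,000.00

Profit: HKD 3,912.65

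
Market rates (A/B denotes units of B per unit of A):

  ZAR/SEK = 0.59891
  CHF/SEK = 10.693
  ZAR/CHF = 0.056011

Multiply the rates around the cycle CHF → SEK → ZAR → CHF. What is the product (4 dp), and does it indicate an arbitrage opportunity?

1.0000 (no arbitrage)

Around CHF → SEK → ZAR → CHF: 1 × 10.693 ÷ 0.59891 × 0.056011 = 1.000026
Product ≈ 1 (deviation 0.003%, within rounding noise).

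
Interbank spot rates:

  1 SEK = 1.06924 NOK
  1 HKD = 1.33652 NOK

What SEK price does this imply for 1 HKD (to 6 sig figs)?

1 HKD × 1.33652 = 1.33652 NOK
1.33652 NOK ÷ 1.06924 = 1.24997 SEK

HKD/SEK = 1.24997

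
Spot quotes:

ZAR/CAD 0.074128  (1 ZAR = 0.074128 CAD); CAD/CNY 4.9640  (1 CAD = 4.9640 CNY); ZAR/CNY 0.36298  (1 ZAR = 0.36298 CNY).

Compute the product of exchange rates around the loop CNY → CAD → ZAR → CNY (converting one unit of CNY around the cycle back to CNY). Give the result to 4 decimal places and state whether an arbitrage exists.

Around CNY → CAD → ZAR → CNY: 1 ÷ 4.9640 ÷ 0.074128 × 0.36298 = 0.986435
Product < 1; profitable direction is CNY → ZAR → CAD → CNY.

0.9864 (arbitrage exists)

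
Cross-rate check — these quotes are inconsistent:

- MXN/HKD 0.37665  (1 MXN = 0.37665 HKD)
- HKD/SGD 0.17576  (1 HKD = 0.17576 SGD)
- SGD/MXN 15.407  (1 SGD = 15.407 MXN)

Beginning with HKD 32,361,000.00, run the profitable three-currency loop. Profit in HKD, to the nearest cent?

Profit: HKD 645,390.36

Profitable loop is HKD → SGD → MXN → HKD:
HKD 32,361,000.00 × 0.17576 = SGD 5,687,769.36
SGD 5,687,769.36 × 15.407 = MXN 87,631,462.53
MXN 87,631,462.53 × 0.37665 = HKD 33,006,390.36
Profit = HKD 33,006,390.36 − HKD 32,361,000.00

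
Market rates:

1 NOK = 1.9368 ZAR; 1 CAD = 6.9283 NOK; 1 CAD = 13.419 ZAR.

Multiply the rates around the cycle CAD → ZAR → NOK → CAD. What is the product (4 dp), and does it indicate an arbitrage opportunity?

1.0000 (no arbitrage)

Around CAD → ZAR → NOK → CAD: 1 × 13.419 ÷ 1.9368 ÷ 6.9283 = 1.000020
Product ≈ 1 (deviation 0.002%, within rounding noise).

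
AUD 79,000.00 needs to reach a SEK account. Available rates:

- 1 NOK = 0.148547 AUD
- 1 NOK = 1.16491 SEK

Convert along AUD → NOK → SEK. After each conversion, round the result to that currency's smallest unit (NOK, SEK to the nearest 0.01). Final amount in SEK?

AUD 79,000.00 ÷ 0.148547 = NOK 531,818.21
NOK 531,818.21 × 1.16491 = SEK 619,520.35

SEK 619,520.35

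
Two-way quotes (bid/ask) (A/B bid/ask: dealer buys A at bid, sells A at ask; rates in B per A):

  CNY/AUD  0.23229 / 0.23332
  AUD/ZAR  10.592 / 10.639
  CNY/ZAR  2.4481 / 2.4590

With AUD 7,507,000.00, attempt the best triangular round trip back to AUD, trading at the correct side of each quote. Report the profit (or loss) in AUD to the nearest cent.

Best loop AUD → ZAR → CNY → AUD:
AUD 7,507,000.00 × 10.592 (sell AUD at bid) = ZAR 79,514,144.00
ZAR 79,514,144.00 ÷ 2.4590 (buy CNY at ask) = CNY 32,335,967.47
CNY 32,335,967.47 × 0.23229 (sell CNY at bid) = AUD 7,511,321.88

Net profit: AUD 4,321.88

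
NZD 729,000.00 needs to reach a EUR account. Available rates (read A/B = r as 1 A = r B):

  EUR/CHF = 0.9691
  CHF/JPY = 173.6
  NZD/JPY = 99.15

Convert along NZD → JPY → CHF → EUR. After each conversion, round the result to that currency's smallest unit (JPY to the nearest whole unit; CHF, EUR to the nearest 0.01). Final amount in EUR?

NZD 729,000.00 × 99.15 = JPY 72,280,350
JPY 72,280,350 ÷ 173.6 = CHF 416,361.46
CHF 416,361.46 ÷ 0.9691 = EUR 429,637.25

EUR 429,637.25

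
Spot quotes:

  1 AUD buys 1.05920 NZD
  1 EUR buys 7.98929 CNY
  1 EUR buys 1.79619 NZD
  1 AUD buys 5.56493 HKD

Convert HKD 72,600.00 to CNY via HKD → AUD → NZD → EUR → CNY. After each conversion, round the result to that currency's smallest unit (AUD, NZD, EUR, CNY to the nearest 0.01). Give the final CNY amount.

CNY 61,462.57

HKD 72,600.00 ÷ 5.56493 = AUD 13,045.99
AUD 13,045.99 × 1.05920 = NZD 13,818.31
NZD 13,818.31 ÷ 1.79619 = EUR 7,693.12
EUR 7,693.12 × 7.98929 = CNY 61,462.57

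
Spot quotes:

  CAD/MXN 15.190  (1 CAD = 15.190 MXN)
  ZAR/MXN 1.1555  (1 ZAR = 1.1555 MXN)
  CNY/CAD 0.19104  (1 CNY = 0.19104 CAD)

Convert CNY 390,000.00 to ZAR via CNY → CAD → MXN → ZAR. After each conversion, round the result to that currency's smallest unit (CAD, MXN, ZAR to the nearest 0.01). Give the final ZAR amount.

CNY 390,000.00 × 0.19104 = CAD 74,505.60
CAD 74,505.60 × 15.190 = MXN 1,131,740.06
MXN 1,131,740.06 ÷ 1.1555 = ZAR 979,437.52

ZAR 979,437.52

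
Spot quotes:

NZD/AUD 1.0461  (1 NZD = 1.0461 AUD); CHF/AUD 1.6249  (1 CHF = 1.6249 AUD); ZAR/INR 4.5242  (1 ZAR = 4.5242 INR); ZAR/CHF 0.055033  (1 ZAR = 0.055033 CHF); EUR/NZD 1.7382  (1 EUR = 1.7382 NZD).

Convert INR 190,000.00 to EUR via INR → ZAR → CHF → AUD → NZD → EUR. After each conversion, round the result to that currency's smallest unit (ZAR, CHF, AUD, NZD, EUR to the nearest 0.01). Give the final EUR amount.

EUR 2,065.33

INR 190,000.00 ÷ 4.5242 = ZAR 41,996.38
ZAR 41,996.38 × 0.055033 = CHF 2,311.19
CHF 2,311.19 × 1.6249 = AUD 3,755.45
AUD 3,755.45 ÷ 1.0461 = NZD 3,589.95
NZD 3,589.95 ÷ 1.7382 = EUR 2,065.33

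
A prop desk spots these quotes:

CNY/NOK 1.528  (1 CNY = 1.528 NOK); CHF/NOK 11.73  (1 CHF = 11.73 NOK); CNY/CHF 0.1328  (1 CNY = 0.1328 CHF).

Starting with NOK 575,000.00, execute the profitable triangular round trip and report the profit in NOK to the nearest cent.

Profitable loop is NOK → CNY → CHF → NOK:
NOK 575,000.00 ÷ 1.528 = CNY 376,308.90
CNY 376,308.90 × 0.1328 = CHF 49,973.82
CHF 49,973.82 × 11.73 = NOK 586,192.93
Profit = NOK 586,192.93 − NOK 575,000.00

Profit: NOK 11,192.93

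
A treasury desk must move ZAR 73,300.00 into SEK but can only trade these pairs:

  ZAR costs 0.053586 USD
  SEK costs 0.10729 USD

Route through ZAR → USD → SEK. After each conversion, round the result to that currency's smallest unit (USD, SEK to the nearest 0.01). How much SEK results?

ZAR 73,300.00 × 0.053586 = USD 3,927.85
USD 3,927.85 ÷ 0.10729 = SEK 36,609.66

SEK 36,609.66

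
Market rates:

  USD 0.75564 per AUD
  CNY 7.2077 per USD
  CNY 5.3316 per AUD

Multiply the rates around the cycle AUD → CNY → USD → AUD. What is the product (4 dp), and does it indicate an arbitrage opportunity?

0.9789 (arbitrage exists)

Around AUD → CNY → USD → AUD: 1 × 5.3316 ÷ 7.2077 ÷ 0.75564 = 0.978917
Product < 1; profitable direction is AUD → USD → CNY → AUD.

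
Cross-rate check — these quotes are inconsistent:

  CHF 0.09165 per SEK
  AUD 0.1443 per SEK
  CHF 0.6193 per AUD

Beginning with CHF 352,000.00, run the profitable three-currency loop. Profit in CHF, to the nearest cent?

Profitable loop is CHF → AUD → SEK → CHF:
CHF 352,000.00 ÷ 0.6193 = AUD 568,383.66
AUD 568,383.66 ÷ 0.1443 = SEK 3,938,902.70
SEK 3,938,902.70 × 0.09165 = CHF 361,000.43
Profit = CHF 361,000.43 − CHF 352,000.00

Profit: CHF 9,000.43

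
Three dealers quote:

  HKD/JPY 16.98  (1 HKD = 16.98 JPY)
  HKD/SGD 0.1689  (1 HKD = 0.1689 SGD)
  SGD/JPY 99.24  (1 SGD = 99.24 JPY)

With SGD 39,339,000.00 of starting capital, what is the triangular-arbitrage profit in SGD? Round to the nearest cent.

Profitable loop is SGD → HKD → JPY → SGD:
SGD 39,339,000.00 ÷ 0.1689 = HKD 232,912,966.25
HKD 232,912,966.25 × 16.98 = JPY 3,954,862,167
JPY 3,954,862,167 ÷ 99.24 = SGD 39,851,493.02
Profit = SGD 39,851,493.02 − SGD 39,339,000.00

Profit: SGD 512,493.02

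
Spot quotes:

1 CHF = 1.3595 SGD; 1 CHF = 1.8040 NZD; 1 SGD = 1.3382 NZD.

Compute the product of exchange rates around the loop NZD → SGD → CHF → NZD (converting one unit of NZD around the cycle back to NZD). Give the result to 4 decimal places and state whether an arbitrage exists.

Around NZD → SGD → CHF → NZD: 1 ÷ 1.3382 ÷ 1.3595 × 1.8040 = 0.991599
Product < 1; profitable direction is NZD → CHF → SGD → NZD.

0.9916 (arbitrage exists)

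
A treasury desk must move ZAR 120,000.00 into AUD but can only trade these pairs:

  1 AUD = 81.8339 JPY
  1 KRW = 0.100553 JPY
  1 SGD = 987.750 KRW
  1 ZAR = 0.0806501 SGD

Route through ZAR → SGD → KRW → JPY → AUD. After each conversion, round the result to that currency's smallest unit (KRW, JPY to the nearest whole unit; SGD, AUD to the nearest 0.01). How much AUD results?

ZAR 120,000.00 × 0.0806501 = SGD 9,678.01
SGD 9,678.01 × 987.750 = KRW 9,559,454
KRW 9,559,454 × 0.100553 = JPY 961,232
JPY 961,232 ÷ 81.8339 = AUD 11,746.13

AUD 11,746.13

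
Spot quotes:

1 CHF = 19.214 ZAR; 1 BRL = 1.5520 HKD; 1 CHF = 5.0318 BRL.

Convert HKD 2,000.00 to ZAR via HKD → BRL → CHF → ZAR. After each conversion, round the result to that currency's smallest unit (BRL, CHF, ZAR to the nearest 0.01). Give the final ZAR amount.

ZAR 4,920.71

HKD 2,000.00 ÷ 1.5520 = BRL 1,288.66
BRL 1,288.66 ÷ 5.0318 = CHF 256.10
CHF 256.10 × 19.214 = ZAR 4,920.71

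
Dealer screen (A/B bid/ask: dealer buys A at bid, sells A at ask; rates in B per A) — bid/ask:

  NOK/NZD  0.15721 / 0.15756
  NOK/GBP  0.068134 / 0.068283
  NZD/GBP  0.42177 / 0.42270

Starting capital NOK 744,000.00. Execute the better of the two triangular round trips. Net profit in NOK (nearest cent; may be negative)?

Best loop NOK → GBP → NZD → NOK:
NOK 744,000.00 × 0.068134 (sell NOK at bid) = GBP 50,691.70
GBP 50,691.70 ÷ 0.42270 (buy NZD at ask) = NZD 119,923.58
NZD 119,923.58 ÷ 0.15756 (buy NOK at ask) = NOK 761,129.58

Net profit: NOK 17,129.58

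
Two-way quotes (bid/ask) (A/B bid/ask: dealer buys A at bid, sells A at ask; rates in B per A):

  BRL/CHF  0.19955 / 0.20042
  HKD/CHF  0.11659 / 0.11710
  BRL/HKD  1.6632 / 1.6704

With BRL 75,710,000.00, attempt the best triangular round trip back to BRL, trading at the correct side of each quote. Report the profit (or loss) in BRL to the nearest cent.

Net profit: BRL 1,527,392.17

Best loop BRL → CHF → HKD → BRL:
BRL 75,710,000.00 × 0.19955 (sell BRL at bid) = CHF 15,107,930.50
CHF 15,107,930.50 ÷ 0.11710 (buy HKD at ask) = HKD 129,017,339.88
HKD 129,017,339.88 ÷ 1.6704 (buy BRL at ask) = BRL 77,237,392.17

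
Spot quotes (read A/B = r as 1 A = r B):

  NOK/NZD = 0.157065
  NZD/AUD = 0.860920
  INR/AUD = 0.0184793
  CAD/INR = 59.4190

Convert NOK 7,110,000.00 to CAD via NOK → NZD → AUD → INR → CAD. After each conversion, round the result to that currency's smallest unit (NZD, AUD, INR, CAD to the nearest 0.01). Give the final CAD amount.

CAD 875,590.34

NOK 7,110,000.00 × 0.157065 = NZD 1,116,732.15
NZD 1,116,732.15 × 0.860920 = AUD 961,417.04
AUD 961,417.04 ÷ 0.0184793 = INR 52,026,702.31
INR 52,026,702.31 ÷ 59.4190 = CAD 875,590.34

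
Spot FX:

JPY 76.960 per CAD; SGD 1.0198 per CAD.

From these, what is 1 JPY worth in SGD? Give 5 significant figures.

JPY/SGD = 0.013251

1 JPY ÷ 76.960 = 0.0129938 CAD
0.0129938 CAD × 1.0198 = 0.013251 SGD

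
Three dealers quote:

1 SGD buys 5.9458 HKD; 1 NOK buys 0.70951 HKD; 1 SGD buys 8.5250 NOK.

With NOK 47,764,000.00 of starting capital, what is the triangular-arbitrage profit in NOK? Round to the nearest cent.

Profitable loop is NOK → HKD → SGD → NOK:
NOK 47,764,000.00 × 0.70951 = HKD 33,889,035.64
HKD 33,889,035.64 ÷ 5.9458 = SGD 5,699,659.53
SGD 5,699,659.53 × 8.5250 = NOK 48,589,597.50
Profit = NOK 48,589,597.50 − NOK 47,764,000.00

Profit: NOK 825,597.50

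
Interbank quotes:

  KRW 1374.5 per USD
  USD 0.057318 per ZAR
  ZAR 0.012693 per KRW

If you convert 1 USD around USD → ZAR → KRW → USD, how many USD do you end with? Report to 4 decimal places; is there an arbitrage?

Around USD → ZAR → KRW → USD: 1 ÷ 0.057318 ÷ 0.012693 ÷ 1374.5 = 1.000000
Product ≈ 1 (deviation 0.000%, within rounding noise).

1.0000 (no arbitrage)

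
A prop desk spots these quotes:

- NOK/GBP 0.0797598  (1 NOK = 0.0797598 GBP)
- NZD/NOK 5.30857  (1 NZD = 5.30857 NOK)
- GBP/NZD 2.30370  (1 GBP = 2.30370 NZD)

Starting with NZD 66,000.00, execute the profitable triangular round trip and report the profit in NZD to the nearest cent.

Profit: NZD 1,663.80

Profitable loop is NZD → GBP → NOK → NZD:
NZD 66,000.00 ÷ 2.30370 = GBP 28,649.56
GBP 28,649.56 ÷ 0.0797598 = NOK 359,198.04
NOK 359,198.04 ÷ 5.30857 = NZD 67,663.80
Profit = NZD 67,663.80 − NZD 66,000.00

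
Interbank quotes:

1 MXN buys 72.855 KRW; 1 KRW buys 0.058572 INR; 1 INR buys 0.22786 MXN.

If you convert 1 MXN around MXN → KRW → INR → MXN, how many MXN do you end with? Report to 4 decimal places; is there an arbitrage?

Around MXN → KRW → INR → MXN: 1 × 72.855 × 0.058572 × 0.22786 = 0.972339
Product < 1; profitable direction is MXN → INR → KRW → MXN.

0.9723 (arbitrage exists)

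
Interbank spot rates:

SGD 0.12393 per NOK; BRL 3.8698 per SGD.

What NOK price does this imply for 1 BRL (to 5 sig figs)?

1 BRL ÷ 3.8698 = 0.258411 SGD
0.258411 SGD ÷ 0.12393 = 2.08514 NOK

BRL/NOK = 2.0851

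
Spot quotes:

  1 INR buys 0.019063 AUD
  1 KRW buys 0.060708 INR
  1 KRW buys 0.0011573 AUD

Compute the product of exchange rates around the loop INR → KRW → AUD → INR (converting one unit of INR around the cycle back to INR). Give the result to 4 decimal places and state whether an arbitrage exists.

Around INR → KRW → AUD → INR: 1 ÷ 0.060708 × 0.0011573 ÷ 0.019063 = 1.000020
Product ≈ 1 (deviation 0.002%, within rounding noise).

1.0000 (no arbitrage)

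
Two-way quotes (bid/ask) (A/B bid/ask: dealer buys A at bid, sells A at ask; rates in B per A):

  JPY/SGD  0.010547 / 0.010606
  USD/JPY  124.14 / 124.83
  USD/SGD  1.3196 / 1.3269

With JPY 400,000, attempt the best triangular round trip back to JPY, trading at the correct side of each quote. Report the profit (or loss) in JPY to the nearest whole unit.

Best loop JPY → USD → SGD → JPY:
JPY 400,000 ÷ 124.83 (buy USD at ask) = USD 3,204.36
USD 3,204.36 × 1.3196 (sell USD at bid) = SGD 4,228.47
SGD 4,228.47 ÷ 0.010606 (buy JPY at ask) = JPY 398,687

Net result: JPY -1,313 (no profitable arbitrage after spreads)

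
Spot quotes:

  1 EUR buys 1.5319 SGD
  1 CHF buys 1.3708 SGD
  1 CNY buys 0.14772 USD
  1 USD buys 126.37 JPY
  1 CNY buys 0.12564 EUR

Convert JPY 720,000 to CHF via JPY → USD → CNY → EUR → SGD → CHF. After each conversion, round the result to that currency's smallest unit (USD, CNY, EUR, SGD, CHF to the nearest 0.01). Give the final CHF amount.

JPY 720,000 ÷ 126.37 = USD 5,697.55
USD 5,697.55 ÷ 0.14772 = CNY 38,569.93
CNY 38,569.93 × 0.12564 = EUR 4,845.93
EUR 4,845.93 × 1.5319 = SGD 7,423.48
SGD 7,423.48 ÷ 1.3708 = CHF 5,415.44

CHF 5,415.44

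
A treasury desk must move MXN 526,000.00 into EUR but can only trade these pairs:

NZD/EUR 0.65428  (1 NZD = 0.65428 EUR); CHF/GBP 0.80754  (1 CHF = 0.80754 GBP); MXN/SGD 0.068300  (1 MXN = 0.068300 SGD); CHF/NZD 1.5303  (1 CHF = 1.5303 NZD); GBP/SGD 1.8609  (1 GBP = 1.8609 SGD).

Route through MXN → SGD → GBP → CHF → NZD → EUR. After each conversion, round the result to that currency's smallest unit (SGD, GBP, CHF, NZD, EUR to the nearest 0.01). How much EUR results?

EUR 23,936.43

MXN 526,000.00 × 0.068300 = SGD 35,925.80
SGD 35,925.80 ÷ 1.8609 = GBP 19,305.60
GBP 19,305.60 ÷ 0.80754 = CHF 23,906.68
CHF 23,906.68 × 1.5303 = NZD 36,584.39
NZD 36,584.39 × 0.65428 = EUR 23,936.43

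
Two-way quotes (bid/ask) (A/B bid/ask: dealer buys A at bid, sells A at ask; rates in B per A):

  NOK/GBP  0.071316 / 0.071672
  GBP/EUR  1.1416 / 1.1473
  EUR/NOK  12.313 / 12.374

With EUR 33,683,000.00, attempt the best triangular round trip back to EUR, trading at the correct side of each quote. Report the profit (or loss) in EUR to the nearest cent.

Net profit: EUR 82,686.29

Best loop EUR → NOK → GBP → EUR:
EUR 33,683,000.00 × 12.313 (sell EUR at bid) = NOK 414,738,779.00
NOK 414,738,779.00 × 0.071316 (sell NOK at bid) = GBP 29,577,510.76
GBP 29,577,510.76 × 1.1416 (sell GBP at bid) = EUR 33,765,686.29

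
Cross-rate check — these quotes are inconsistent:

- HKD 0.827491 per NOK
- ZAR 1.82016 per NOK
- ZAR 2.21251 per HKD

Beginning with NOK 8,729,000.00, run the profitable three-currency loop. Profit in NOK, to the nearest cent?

Profitable loop is NOK → HKD → ZAR → NOK:
NOK 8,729,000.00 × 0.827491 = HKD 7,223,168.94
HKD 7,223,168.94 × 2.21251 = ZAR 15,981,333.51
ZAR 15,981,333.51 ÷ 1.82016 = NOK 8,780,180.59
Profit = NOK 8,780,180.59 − NOK 8,729,000.00

Profit: NOK 51,180.59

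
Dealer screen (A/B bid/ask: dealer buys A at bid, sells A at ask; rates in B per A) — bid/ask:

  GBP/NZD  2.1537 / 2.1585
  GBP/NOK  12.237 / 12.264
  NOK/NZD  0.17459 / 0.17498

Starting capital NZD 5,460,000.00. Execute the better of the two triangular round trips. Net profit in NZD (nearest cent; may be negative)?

Best loop NZD → NOK → GBP → NZD:
NZD 5,460,000.00 ÷ 0.17498 (buy NOK at ask) = NOK 31,203,566.12
NOK 31,203,566.12 ÷ 12.264 (buy GBP at ask) = GBP 2,544,322.09
GBP 2,544,322.09 × 2.1537 (sell GBP at bid) = NZD 5,479,706.49

Net profit: NZD 19,706.49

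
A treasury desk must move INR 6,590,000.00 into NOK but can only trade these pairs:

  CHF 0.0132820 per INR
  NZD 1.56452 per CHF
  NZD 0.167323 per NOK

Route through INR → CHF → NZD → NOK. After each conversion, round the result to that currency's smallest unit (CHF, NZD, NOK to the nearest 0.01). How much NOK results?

INR 6,590,000.00 × 0.0132820 = CHF 87,528.38
CHF 87,528.38 × 1.56452 = NZD 136,939.90
NZD 136,939.90 ÷ 0.167323 = NOK 818,416.48

NOK 818,416.48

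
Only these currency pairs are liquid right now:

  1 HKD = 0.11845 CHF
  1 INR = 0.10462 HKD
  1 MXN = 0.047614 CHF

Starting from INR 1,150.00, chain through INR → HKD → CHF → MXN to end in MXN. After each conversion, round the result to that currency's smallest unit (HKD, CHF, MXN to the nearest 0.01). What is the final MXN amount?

MXN 299.28

INR 1,150.00 × 0.10462 = HKD 120.31
HKD 120.31 × 0.11845 = CHF 14.25
CHF 14.25 ÷ 0.047614 = MXN 299.28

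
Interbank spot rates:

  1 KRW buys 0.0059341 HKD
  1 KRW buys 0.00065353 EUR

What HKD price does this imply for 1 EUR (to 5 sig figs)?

EUR/HKD = 9.0801

1 EUR ÷ 0.00065353 = 1530.15 KRW
1530.15 KRW × 0.0059341 = 9.08007 HKD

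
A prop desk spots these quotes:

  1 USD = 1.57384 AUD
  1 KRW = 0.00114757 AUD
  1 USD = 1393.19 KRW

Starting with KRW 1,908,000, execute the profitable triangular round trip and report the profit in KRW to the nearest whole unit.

Profitable loop is KRW → AUD → USD → KRW:
KRW 1,908,000 × 0.00114757 = AUD 2,189.56
AUD 2,189.56 ÷ 1.57384 = USD 1,391.22
USD 1,391.22 × 1393.19 = KRW 1,938,239
Profit = KRW 1,938,239 − KRW 1,908,000

Profit: KRW 30,239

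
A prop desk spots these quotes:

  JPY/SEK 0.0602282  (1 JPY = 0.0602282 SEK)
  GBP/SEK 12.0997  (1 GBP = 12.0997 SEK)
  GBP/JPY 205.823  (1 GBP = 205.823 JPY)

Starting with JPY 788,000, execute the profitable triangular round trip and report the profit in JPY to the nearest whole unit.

Profit: JPY 19,319

Profitable loop is JPY → SEK → GBP → JPY:
JPY 788,000 × 0.0602282 = SEK 47,459.82
SEK 47,459.82 ÷ 12.0997 = GBP 3,922.40
GBP 3,922.40 × 205.823 = JPY 807,319
Profit = JPY 807,319 − JPY 788,000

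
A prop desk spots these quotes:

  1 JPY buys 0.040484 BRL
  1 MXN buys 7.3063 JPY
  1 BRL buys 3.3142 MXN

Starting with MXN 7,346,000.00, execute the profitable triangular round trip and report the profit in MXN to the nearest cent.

Profitable loop is MXN → BRL → JPY → MXN:
MXN 7,346,000.00 ÷ 3.3142 = BRL 2,216,522.84
BRL 2,216,522.84 ÷ 0.040484 = JPY 54,750,589
JPY 54,750,589 ÷ 7.3063 = MXN 7,493,613.58
Profit = MXN 7,493,613.58 − MXN 7,346,000.00

Profit: MXN 147,613.58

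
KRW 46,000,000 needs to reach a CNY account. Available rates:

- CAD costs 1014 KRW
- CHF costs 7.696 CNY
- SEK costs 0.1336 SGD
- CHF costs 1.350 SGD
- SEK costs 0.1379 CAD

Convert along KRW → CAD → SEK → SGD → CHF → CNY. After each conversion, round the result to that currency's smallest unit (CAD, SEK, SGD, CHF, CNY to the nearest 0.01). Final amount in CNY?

KRW 46,000,000 ÷ 1014 = CAD 45,364.89
CAD 45,364.89 ÷ 0.1379 = SEK 328,969.47
SEK 328,969.47 × 0.1336 = SGD 43,950.32
SGD 43,950.32 ÷ 1.350 = CHF 32,555.79
CHF 32,555.79 × 7.696 = CNY 250,549.36

CNY 250,549.36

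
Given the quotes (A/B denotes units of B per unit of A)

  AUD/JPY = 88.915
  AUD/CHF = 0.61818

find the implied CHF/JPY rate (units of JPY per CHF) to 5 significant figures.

CHF/JPY = 143.83

1 CHF ÷ 0.61818 = 1.61765 AUD
1.61765 AUD × 88.915 = 143.834 JPY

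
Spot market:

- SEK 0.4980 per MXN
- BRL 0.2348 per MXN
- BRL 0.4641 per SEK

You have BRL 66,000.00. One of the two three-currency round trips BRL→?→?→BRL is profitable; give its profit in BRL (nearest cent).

Profit: BRL 1,050.36

Profitable loop is BRL → SEK → MXN → BRL:
BRL 66,000.00 ÷ 0.4641 = SEK 142,210.73
SEK 142,210.73 ÷ 0.4980 = MXN 285,563.72
MXN 285,563.72 × 0.2348 = BRL 67,050.36
Profit = BRL 67,050.36 − BRL 66,000.00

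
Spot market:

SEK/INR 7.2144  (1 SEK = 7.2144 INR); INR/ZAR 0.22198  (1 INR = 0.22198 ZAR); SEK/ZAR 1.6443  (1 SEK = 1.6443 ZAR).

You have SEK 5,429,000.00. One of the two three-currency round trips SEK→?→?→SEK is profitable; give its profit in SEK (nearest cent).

Profit: SEK 145,255.02

Profitable loop is SEK → ZAR → INR → SEK:
SEK 5,429,000.00 × 1.6443 = ZAR 8,926,904.70
ZAR 8,926,904.70 ÷ 0.22198 = INR 40,214,905.40
INR 40,214,905.40 ÷ 7.2144 = SEK 5,574,255.02
Profit = SEK 5,574,255.02 − SEK 5,429,000.00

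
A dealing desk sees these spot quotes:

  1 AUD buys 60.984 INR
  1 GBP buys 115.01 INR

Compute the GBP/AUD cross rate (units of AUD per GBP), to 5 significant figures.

GBP/AUD = 1.8859

1 GBP × 115.01 = 115.01 INR
115.01 INR ÷ 60.984 = 1.8859 AUD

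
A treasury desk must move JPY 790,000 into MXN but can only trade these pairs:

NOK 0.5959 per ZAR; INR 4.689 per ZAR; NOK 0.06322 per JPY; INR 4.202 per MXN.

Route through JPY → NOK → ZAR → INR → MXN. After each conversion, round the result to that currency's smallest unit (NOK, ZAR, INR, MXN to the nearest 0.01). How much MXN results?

MXN 93,526.00

JPY 790,000 × 0.06322 = NOK 49,943.80
NOK 49,943.80 ÷ 0.5959 = ZAR 83,812.38
ZAR 83,812.38 × 4.689 = INR 392,996.25
INR 392,996.25 ÷ 4.202 = MXN 93,526.00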